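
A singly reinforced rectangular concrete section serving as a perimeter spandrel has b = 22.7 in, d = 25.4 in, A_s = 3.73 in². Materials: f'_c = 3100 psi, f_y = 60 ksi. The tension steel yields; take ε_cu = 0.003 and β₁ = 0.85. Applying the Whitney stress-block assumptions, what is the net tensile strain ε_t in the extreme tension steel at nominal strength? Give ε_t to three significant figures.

a = A_s f_y/(0.85 f'_c b) = 3.742 in.
β₁ = 0.85, so c = a/β₁ = 3.742/0.85 = 4.402 in.
From the linear strain diagram with ε_cu = 0.003: ε_t = 0.003 (d − c)/c = 0.003 × (25.4 − 4.402)/4.402 = 0.0143.
Since ε_t ≥ 0.005, the section is tension-controlled.

ε_t ≈ 0.0143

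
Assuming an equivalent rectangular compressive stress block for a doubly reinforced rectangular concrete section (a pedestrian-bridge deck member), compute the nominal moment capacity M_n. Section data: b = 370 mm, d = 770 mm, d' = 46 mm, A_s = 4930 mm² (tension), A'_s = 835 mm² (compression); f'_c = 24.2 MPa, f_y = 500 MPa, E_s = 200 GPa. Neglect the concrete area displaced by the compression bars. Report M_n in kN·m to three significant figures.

M_n ≈ 1600 kN·m

Assume both tension and compression steel yield.
Net tension couple steel: A_s − A'_s = 4095 mm².
a = (A_s − A'_s) f_y / (0.85 f'_c b) = 2047500/(0.85 × 24.2 × 370) = 269.02 mm.
c = a/β₁ = 269.02/0.85 = 316.49 mm; ε'_s = 0.003(c − d')/c = 0.0026 ≥ f_y/E_s = 0.0025, so compression steel does yield.
M_n = (A_s − A'_s) f_y (d − a/2) + A'_s f_y (d − d') = [2047500 × (770 − 134.51) + 417500 × (770 − 46)] × 10⁻⁶ = 1301.17 + 302.27 = 1603.44 kN·m.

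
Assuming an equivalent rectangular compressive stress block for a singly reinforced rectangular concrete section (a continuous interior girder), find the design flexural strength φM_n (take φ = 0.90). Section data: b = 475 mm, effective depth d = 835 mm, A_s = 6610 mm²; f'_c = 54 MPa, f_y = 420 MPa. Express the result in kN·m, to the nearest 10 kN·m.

T = A_s f_y = 6610 × 420 = 2776200 N = 2776.2 kN.
From C = T: a = T/(0.85 f'_c b) = 2776200/(0.85 × 54 × 475) = 127.33 mm.
M_n = T(d − a/2) = 2776.2 kN × (835 − 63.665) mm = 2141.38 kN·m.
φM_n = 0.90 × 2141.38 = 1927.24 kN·m.

φM_n ≈ 1930 kN·m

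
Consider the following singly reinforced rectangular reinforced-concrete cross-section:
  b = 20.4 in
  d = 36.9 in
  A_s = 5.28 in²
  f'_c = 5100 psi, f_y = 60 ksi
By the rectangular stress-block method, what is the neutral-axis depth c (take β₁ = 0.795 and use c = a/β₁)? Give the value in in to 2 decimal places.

c ≈ 4.51 in

T = A_s f_y = 5.28 × 60 = 316.8 kips.
a = T/(0.85 f'_c b) = 316.8/(0.85 × 5.1 × 20.4) = 3.5823 in.
With β₁ = 0.795, c = a/β₁ = 3.5823/0.795 = 4.51 in.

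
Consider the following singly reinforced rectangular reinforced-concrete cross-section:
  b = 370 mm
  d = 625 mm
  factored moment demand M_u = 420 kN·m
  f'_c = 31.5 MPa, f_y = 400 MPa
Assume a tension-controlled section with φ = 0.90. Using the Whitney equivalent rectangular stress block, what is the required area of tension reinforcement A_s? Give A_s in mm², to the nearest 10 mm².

A_s ≈ 2000 mm²

M_n = M_u/φ = 420/0.90 = 466.667 kN·m.
With M_n = 0.85 f'_c a b (d − a/2), solve the quadratic for a:
a = d − √(d² − 2M_n/(0.85 f'_c b)) = 625 − √(625² − 2 × 466.667×10⁶/(0.85 × 31.5 × 370)) = 80.56 mm.
A_s = 0.85 f'_c a b / f_y = 0.85 × 31.5 × 80.56 × 370 / 400 = 1995.2 mm².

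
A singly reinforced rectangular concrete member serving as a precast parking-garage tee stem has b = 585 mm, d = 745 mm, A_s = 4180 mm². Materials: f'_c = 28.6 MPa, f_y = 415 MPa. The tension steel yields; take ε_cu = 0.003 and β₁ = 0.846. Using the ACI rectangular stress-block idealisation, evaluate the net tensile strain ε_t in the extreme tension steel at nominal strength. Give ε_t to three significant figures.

ε_t ≈ 0.0125

a = A_s f_y/(0.85 f'_c b) = 121.98 mm.
β₁ = 0.846, so c = a/β₁ = 121.98/0.846 = 144.18 mm.
From the linear strain diagram with ε_cu = 0.003: ε_t = 0.003 (d − c)/c = 0.003 × (745 − 144.18)/144.18 = 0.0125.
Since ε_t ≥ 0.005, the section is tension-controlled.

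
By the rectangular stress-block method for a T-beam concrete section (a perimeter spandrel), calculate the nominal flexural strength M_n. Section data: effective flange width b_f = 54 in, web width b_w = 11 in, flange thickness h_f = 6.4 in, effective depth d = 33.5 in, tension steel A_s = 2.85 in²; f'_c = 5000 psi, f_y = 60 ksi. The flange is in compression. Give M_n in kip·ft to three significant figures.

M_n ≈ 472 kip·ft

Tension: T = A_s f_y = 2.85 × 60 = 171 kips.
Try a within the flange: a = T/(0.85 f'_c b_f) = 171/(0.85 × 5 × 54) = 0.745 in.
Since a = 0.745 ≤ h_f = 6.4 in, the stress block lies entirely in the flange; analyse as a rectangular beam of width b_f.
M_n = T(d − a/2) = 171 × (33.5 − 0.3725) = 5664.8 kip·in.
M_n = 5664.8/12 = 472.07 kip·ft.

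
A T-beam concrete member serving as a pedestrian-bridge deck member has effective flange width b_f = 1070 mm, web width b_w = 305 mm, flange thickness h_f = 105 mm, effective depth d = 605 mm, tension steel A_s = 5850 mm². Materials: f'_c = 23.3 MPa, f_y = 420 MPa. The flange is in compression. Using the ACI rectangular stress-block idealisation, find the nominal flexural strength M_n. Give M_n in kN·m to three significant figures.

Tension: T = A_s f_y = 5850 × 420 = 2457000 N.
Try a within the flange: a = T/(0.85 f'_c b_f) = 2457000/(0.85 × 23.3 × 1070) = 115.94 mm.
a = 115.94 > h_f = 105 mm: the block extends into the web. Split into flange-overhang and web parts.
C_f = 0.85 f'_c (b_f − b_w) h_f = 0.85 × 23.3 × (1070 − 305) × 105 = 1590837 N.
Remaining web compression depth: a_w = (T − C_f)/(0.85 f'_c b_w) = (2457000 − 1590837)/(0.85 × 23.3 × 305) = 143.39 mm.
M_n = C_f(d − h_f/2) + (T − C_f)(d − a_w/2) = 1590837 × (605 − 52.5) + 866163 × (605 − 71.695) = 878.94 + 461.93 = 1340.87 × 10⁶ N·mm.
M_n = 1340.87 kN·m.

M_n ≈ 1340 kN·m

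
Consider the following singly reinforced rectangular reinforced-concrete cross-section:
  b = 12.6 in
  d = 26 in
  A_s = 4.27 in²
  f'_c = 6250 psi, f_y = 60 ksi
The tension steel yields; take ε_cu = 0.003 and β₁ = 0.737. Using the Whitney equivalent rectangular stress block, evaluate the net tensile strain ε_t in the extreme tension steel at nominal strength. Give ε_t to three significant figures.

a = A_s f_y/(0.85 f'_c b) = 3.827 in.
β₁ = 0.737, so c = a/β₁ = 3.827/0.737 = 5.193 in.
From the linear strain diagram with ε_cu = 0.003: ε_t = 0.003 (d − c)/c = 0.003 × (26 − 5.193)/5.193 = 0.0120.
Since ε_t ≥ 0.005, the section is tension-controlled.

ε_t ≈ 0.0120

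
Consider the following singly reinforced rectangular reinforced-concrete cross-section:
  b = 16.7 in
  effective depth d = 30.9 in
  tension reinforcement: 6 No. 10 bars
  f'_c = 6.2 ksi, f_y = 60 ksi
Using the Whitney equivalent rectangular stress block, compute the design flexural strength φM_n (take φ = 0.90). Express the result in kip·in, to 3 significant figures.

φM_n ≈ 11600 kip·in

A_s = 6 × 1.27 = 7.62 in².
T = A_s f_y = 7.62 × 60 = 457.2 kips.
a = T/(0.85 f'_c b) = 457.2/(0.85 × 6.2 × 16.7) = 5.195 in.
M_n = T(d − a/2) = 457.2 × (30.9 − 2.5975) = 12939.9 kip·in.
φM_n = 0.90 × 12939.9 = 11645.9 kip·in.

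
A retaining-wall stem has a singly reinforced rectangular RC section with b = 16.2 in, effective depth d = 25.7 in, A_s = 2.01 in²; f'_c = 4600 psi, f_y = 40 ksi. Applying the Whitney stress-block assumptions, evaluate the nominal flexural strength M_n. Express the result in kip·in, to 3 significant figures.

T = A_s f_y = 2.01 × 40 = 80.4 kips.
a = T/(0.85 f'_c b) = 80.4/(0.85 × 4.6 × 16.2) = 1.269 in.
M_n = T(d − a/2) = 80.4 × (25.7 − 0.6345) = 2015.3 kip·in.

M_n ≈ 2020 kip·in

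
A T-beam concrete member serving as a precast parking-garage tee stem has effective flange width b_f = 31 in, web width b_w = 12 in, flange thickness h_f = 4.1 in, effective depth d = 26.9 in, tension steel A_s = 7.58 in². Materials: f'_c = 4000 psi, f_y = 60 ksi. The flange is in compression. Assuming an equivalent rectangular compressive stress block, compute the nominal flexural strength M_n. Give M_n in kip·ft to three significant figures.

Tension: T = A_s f_y = 7.58 × 60 = 454.8 kips.
Try a within the flange: a = T/(0.85 f'_c b_f) = 454.8/(0.85 × 4 × 31) = 4.315 in.
a = 4.315 > h_f = 4.1 in: the block extends into the web. Split into flange-overhang and web parts.
C_f = 0.85 f'_c (b_f − b_w) h_f = 0.85 × 4 × (31 − 12) × 4.1 = 264.9 kips.
Remaining web compression depth: a_w = (T − C_f)/(0.85 f'_c b_w) = (454.8 − 264.9)/(0.85 × 4 × 12) = 4.654 in.
M_n = C_f(d − h_f/2) + (T − C_f)(d − a_w/2) = 264.9 × (26.9 − 2.05) + 189.9 × (26.9 − 2.327) = 6582.8 + 4666.4 = 11249.2 kip·in.
M_n = 11249.2/12 = 937.43 kip·ft.

M_n ≈ 937 kip·ft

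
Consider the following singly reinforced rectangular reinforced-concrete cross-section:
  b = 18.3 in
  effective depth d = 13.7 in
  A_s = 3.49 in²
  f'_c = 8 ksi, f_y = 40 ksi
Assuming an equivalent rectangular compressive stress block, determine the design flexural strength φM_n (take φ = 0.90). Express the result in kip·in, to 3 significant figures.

φM_n ≈ 1650 kip·in

T = A_s f_y = 3.49 × 40 = 139.6 kips.
a = T/(0.85 f'_c b) = 139.6/(0.85 × 8 × 18.3) = 1.122 in.
M_n = T(d − a/2) = 139.6 × (13.7 − 0.561) = 1834.2 kip·in.
φM_n = 0.90 × 1834.2 = 1650.8 kip·in.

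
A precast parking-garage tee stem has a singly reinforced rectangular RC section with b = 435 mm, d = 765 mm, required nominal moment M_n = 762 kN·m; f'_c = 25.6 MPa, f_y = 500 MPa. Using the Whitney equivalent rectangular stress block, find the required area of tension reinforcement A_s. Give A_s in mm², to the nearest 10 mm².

With M_n = 0.85 f'_c a b (d − a/2), solve the quadratic for a:
a = d − √(d² − 2M_n/(0.85 f'_c b)) = 765 − √(765² − 2 × 762×10⁶/(0.85 × 25.6 × 435)) = 113.68 mm.
A_s = 0.85 f'_c a b / f_y = 0.85 × 25.6 × 113.68 × 435 / 500 = 2152.1 mm².

A_s ≈ 2150 mm²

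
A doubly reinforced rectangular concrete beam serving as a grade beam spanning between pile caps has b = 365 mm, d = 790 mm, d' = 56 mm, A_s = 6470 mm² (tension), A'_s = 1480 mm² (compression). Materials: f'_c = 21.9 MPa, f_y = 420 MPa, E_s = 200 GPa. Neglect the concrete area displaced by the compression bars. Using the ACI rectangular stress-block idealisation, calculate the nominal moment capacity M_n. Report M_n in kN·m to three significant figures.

Assume both tension and compression steel yield.
Net tension couple steel: A_s − A'_s = 4990 mm².
a = (A_s − A'_s) f_y / (0.85 f'_c b) = 2095800/(0.85 × 21.9 × 365) = 308.46 mm.
c = a/β₁ = 308.46/0.85 = 362.89 mm; ε'_s = 0.003(c − d')/c = 0.0025 ≥ f_y/E_s = 0.0021, so compression steel does yield.
M_n = (A_s − A'_s) f_y (d − a/2) + A'_s f_y (d − d') = [2095800 × (790 − 154.23) + 621600 × (790 − 56)] × 10⁻⁶ = 1332.45 + 456.25 = 1788.70 kN·m.

M_n ≈ 1790 kN·m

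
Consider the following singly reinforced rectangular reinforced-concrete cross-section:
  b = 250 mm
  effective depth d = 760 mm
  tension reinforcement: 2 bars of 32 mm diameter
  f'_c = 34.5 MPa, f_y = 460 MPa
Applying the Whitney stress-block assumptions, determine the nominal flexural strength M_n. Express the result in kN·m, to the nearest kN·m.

A_s = 2 × 804 = 1608 mm².
T = A_s f_y = 1608 × 460 = 739680 N = 739.68 kN.
From C = T: a = T/(0.85 f'_c b) = 739680/(0.85 × 34.5 × 250) = 100.89 mm.
M_n = T(d − a/2) = 739.68 kN × (760 − 50.445) mm = 524.84 kN·m.

M_n ≈ 525 kN·m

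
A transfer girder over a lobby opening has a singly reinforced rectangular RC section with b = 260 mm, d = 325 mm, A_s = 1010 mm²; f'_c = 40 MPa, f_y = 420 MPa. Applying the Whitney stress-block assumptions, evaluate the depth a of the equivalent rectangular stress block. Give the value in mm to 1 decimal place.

T = A_s f_y = 1010 × 420 = 424200 N = 424.2 kN.
Setting C = 0.85 f'_c a b equal to T: a = 424200/(0.85 × 40 × 260) = 48.0 mm.

a ≈ 48.0 mm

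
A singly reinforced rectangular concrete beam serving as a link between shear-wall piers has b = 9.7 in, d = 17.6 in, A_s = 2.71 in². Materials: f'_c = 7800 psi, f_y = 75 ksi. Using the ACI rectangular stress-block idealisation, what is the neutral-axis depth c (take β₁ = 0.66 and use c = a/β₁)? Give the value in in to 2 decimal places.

c ≈ 4.79 in

T = A_s f_y = 2.71 × 75 = 203.25 kips.
a = T/(0.85 f'_c b) = 203.25/(0.85 × 7.8 × 9.7) = 3.1604 in.
With β₁ = 0.66, c = a/β₁ = 3.1604/0.66 = 4.79 in.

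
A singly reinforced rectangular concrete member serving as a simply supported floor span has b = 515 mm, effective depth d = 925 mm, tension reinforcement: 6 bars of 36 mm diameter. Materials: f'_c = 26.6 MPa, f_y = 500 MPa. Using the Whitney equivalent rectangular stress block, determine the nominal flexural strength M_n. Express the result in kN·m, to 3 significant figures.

A_s = 6 × 1018 = 6108 mm².
T = A_s f_y = 6108 × 500 = 3054000 N = 3054 kN.
From C = T: a = T/(0.85 f'_c b) = 3054000/(0.85 × 26.6 × 515) = 262.28 mm.
M_n = T(d − a/2) = 3054 kN × (925 − 131.14) mm = 2424.45 kN·m.

M_n ≈ 2420 kN·m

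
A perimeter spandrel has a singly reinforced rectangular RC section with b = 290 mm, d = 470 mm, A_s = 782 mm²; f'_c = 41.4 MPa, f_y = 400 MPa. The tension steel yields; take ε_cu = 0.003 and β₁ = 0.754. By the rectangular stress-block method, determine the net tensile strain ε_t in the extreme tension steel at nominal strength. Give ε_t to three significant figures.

a = A_s f_y/(0.85 f'_c b) = 30.65 mm.
β₁ = 0.754, so c = a/β₁ = 30.65/0.754 = 40.65 mm.
From the linear strain diagram with ε_cu = 0.003: ε_t = 0.003 (d − c)/c = 0.003 × (470 − 40.65)/40.65 = 0.0317.
Since ε_t ≥ 0.005, the section is tension-controlled.

ε_t ≈ 0.0317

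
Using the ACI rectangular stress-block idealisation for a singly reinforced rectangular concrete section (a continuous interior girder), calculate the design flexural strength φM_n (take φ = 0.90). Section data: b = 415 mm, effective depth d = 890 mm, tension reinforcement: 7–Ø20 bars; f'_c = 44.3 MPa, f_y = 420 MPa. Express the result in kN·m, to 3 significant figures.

A_s = 7 × 314 = 2198 mm².
T = A_s f_y = 2198 × 420 = 923160 N = 923.16 kN.
From C = T: a = T/(0.85 f'_c b) = 923160/(0.85 × 44.3 × 415) = 59.08 mm.
M_n = T(d − a/2) = 923.16 kN × (890 − 29.54) mm = 794.34 kN·m.
φM_n = 0.90 × 794.34 = 714.91 kN·m.

φM_n ≈ 715 kN·m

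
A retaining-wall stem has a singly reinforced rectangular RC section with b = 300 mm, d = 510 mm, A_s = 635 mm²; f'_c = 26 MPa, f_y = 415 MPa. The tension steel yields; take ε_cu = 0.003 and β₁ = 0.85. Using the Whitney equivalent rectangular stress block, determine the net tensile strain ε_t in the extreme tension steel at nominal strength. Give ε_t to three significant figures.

ε_t ≈ 0.0297

a = A_s f_y/(0.85 f'_c b) = 39.75 mm.
β₁ = 0.85, so c = a/β₁ = 39.75/0.85 = 46.76 mm.
From the linear strain diagram with ε_cu = 0.003: ε_t = 0.003 (d − c)/c = 0.003 × (510 − 46.76)/46.76 = 0.0297.
Since ε_t ≥ 0.005, the section is tension-controlled.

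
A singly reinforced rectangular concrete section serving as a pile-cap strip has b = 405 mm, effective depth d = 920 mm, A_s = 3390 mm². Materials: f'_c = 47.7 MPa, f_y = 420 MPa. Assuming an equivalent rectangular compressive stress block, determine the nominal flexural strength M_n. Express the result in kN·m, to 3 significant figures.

T = A_s f_y = 3390 × 420 = 1423800 N = 1423.8 kN.
From C = T: a = T/(0.85 f'_c b) = 1423800/(0.85 × 47.7 × 405) = 86.71 mm.
M_n = T(d − a/2) = 1423.8 kN × (920 − 43.355) mm = 1248.17 kN·m.

M_n ≈ 1250 kN·m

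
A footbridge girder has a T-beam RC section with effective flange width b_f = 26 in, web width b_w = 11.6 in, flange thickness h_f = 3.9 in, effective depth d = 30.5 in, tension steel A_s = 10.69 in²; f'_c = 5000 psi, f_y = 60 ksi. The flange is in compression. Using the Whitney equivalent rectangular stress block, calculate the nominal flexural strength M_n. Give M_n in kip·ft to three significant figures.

Tension: T = A_s f_y = 10.69 × 60 = 641.4 kips.
Try a within the flange: a = T/(0.85 f'_c b_f) = 641.4/(0.85 × 5 × 26) = 5.805 in.
a = 5.805 > h_f = 3.9 in: the block extends into the web. Split into flange-overhang and web parts.
C_f = 0.85 f'_c (b_f − b_w) h_f = 0.85 × 5 × (26 − 11.6) × 3.9 = 238.7 kips.
Remaining web compression depth: a_w = (T − C_f)/(0.85 f'_c b_w) = (641.4 − 238.7)/(0.85 × 5 × 11.6) = 8.168 in.
M_n = C_f(d − h_f/2) + (T − C_f)(d − a_w/2) = 238.7 × (30.5 − 1.95) + 402.7 × (30.5 − 4.084) = 6814.9 + 10637.7 = 17452.6 kip·in.
M_n = 17452.6/12 = 1454.38 kip·ft.

M_n ≈ 1450 kip·ft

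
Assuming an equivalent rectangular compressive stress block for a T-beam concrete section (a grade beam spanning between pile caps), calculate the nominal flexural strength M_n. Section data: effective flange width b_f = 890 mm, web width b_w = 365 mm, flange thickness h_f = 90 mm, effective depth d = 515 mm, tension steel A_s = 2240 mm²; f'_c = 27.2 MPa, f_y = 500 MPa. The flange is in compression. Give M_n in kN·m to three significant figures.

M_n ≈ 546 kN·m

Tension: T = A_s f_y = 2240 × 500 = 1120000 N.
Try a within the flange: a = T/(0.85 f'_c b_f) = 1120000/(0.85 × 27.2 × 890) = 54.43 mm.
Since a = 54.43 ≤ h_f = 90 mm, the stress block lies entirely in the flange; analyse as a rectangular beam of width b_f.
M_n = T(d − a/2) = 1120000 × (515 − 27.215) = 546.32 × 10⁶ N·mm.
M_n = 546.32 kN·m.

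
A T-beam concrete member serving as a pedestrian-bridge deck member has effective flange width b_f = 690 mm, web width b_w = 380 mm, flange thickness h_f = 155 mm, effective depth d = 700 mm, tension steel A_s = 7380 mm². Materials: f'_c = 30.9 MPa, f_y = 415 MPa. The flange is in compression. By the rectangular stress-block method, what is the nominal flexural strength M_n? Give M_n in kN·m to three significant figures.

Tension: T = A_s f_y = 7380 × 415 = 3062700 N.
Try a within the flange: a = T/(0.85 f'_c b_f) = 3062700/(0.85 × 30.9 × 690) = 169.00 mm.
a = 169.00 > h_f = 155 mm: the block extends into the web. Split into flange-overhang and web parts.
C_f = 0.85 f'_c (b_f − b_w) h_f = 0.85 × 30.9 × (690 − 380) × 155 = 1262033 N.
Remaining web compression depth: a_w = (T − C_f)/(0.85 f'_c b_w) = (3062700 − 1262033)/(0.85 × 30.9 × 380) = 180.41 mm.
M_n = C_f(d − h_f/2) + (T − C_f)(d − a_w/2) = 1262033 × (700 − 77.5) + 1800667 × (700 − 90.205) = 785.62 + 1098.04 = 1883.66 × 10⁶ N·mm.
M_n = 1883.66 kN·m.

M_n ≈ 1880 kN·m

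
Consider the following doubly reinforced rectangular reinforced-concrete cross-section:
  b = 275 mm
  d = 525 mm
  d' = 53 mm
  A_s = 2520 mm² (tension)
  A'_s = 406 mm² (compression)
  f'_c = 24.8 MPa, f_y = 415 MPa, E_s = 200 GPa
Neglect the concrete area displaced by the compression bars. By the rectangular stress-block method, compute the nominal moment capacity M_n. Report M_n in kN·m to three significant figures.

Assume both tension and compression steel yield.
Net tension couple steel: A_s − A'_s = 2114 mm².
a = (A_s − A'_s) f_y / (0.85 f'_c b) = 877310/(0.85 × 24.8 × 275) = 151.34 mm.
c = a/β₁ = 151.34/0.85 = 178.05 mm; ε'_s = 0.003(c − d')/c = 0.0021 ≥ f_y/E_s = 0.0021, so compression steel does yield.
M_n = (A_s − A'_s) f_y (d − a/2) + A'_s f_y (d − d') = [877310 × (525 − 75.67) + 168490 × (525 − 53)] × 10⁻⁶ = 394.20 + 79.53 = 473.73 kN·m.

M_n ≈ 474 kN·m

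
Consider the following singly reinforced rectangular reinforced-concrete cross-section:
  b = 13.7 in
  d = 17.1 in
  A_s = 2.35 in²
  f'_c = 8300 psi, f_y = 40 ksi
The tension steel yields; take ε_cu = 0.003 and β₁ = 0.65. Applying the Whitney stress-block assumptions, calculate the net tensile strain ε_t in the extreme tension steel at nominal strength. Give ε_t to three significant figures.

ε_t ≈ 0.0313

a = A_s f_y/(0.85 f'_c b) = 0.973 in.
β₁ = 0.65, so c = a/β₁ = 0.973/0.65 = 1.497 in.
From the linear strain diagram with ε_cu = 0.003: ε_t = 0.003 (d − c)/c = 0.003 × (17.1 − 1.497)/1.497 = 0.0313.
Since ε_t ≥ 0.005, the section is tension-controlled.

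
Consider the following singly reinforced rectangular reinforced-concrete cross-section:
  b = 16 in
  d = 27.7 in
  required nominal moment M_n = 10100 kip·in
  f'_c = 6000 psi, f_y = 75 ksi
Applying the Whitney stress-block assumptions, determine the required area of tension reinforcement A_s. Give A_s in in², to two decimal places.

From M_n = 0.85 f'_c a b (d − a/2):
a = d − √(d² − 2M_n/(0.85 f'_c b)) = 27.7 − √(27.7² − 2 × 10100/(0.85 × 6 × 16)) = 4.902 in.
A_s = 0.85 f'_c a b / f_y = 0.85 × 6 × 4.902 × 16 / 75 = 5.333 in².

A_s ≈ 5.33 in²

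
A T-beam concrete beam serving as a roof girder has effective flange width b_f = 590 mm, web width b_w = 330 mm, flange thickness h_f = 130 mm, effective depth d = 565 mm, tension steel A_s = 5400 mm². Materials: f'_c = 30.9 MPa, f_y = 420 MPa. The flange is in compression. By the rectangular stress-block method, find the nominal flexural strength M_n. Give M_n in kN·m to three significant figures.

Tension: T = A_s f_y = 5400 × 420 = 2268000 N.
Try a within the flange: a = T/(0.85 f'_c b_f) = 2268000/(0.85 × 30.9 × 590) = 146.36 mm.
a = 146.36 > h_f = 130 mm: the block extends into the web. Split into flange-overhang and web parts.
C_f = 0.85 f'_c (b_f − b_w) h_f = 0.85 × 30.9 × (590 − 330) × 130 = 887757 N.
Remaining web compression depth: a_w = (T − C_f)/(0.85 f'_c b_w) = (2268000 − 887757)/(0.85 × 30.9 × 330) = 159.24 mm.
M_n = C_f(d − h_f/2) + (T − C_f)(d − a_w/2) = 887757 × (565 − 65) + 1380243 × (565 − 79.62) = 443.88 + 669.94 = 1113.82 × 10⁶ N·mm.
M_n = 1113.82 kN·m.

M_n ≈ 1110 kN·m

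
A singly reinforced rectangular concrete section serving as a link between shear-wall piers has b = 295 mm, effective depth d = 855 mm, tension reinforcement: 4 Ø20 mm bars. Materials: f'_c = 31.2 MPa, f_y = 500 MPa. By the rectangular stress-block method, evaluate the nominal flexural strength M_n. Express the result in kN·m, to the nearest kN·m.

M_n ≈ 512 kN·m

A_s = 4 × 314 = 1256 mm².
T = A_s f_y = 1256 × 500 = 628000 N = 628 kN.
From C = T: a = T/(0.85 f'_c b) = 628000/(0.85 × 31.2 × 295) = 80.27 mm.
M_n = T(d − a/2) = 628 kN × (855 − 40.135) mm = 511.74 kN·m.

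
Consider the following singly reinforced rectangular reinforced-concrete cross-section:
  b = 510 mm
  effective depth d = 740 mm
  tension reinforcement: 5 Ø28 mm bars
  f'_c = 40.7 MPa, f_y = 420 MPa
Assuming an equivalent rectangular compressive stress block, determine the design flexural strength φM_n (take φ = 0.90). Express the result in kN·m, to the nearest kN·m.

φM_n ≈ 819 kN·m

A_s = 5 × 616 = 3080 mm².
T = A_s f_y = 3080 × 420 = 1293600 N = 1293.6 kN.
From C = T: a = T/(0.85 f'_c b) = 1293600/(0.85 × 40.7 × 510) = 73.32 mm.
M_n = T(d − a/2) = 1293.6 kN × (740 − 36.66) mm = 909.84 kN·m.
φM_n = 0.90 × 909.84 = 818.86 kN·m.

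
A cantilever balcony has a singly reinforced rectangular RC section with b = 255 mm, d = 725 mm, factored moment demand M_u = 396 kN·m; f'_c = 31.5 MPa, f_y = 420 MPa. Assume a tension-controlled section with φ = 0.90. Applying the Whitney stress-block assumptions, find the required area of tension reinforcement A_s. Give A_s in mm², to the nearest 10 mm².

A_s ≈ 1550 mm²

M_n = M_u/φ = 396/0.90 = 440 kN·m.
With M_n = 0.85 f'_c a b (d − a/2), solve the quadratic for a:
a = d − √(d² − 2M_n/(0.85 f'_c b)) = 725 − √(725² − 2 × 440×10⁶/(0.85 × 31.5 × 255)) = 95.13 mm.
A_s = 0.85 f'_c a b / f_y = 0.85 × 31.5 × 95.13 × 255 / 420 = 1546.5 mm².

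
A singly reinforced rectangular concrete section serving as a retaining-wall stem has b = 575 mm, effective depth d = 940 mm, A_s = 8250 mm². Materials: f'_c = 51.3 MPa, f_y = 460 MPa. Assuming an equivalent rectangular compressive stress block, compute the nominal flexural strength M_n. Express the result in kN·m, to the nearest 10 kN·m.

T = A_s f_y = 8250 × 460 = 3795000 N = 3795 kN.
From C = T: a = T/(0.85 f'_c b) = 3795000/(0.85 × 51.3 × 575) = 151.36 mm.
M_n = T(d − a/2) = 3795 kN × (940 − 75.68) mm = 3280.09 kN·m.

M_n ≈ 3280 kN·m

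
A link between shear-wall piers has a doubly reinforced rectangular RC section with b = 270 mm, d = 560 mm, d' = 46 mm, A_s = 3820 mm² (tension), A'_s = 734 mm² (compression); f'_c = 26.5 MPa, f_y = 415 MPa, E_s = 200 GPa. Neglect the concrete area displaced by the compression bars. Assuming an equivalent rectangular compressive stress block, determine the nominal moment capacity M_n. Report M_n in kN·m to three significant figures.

Assume both tension and compression steel yield.
Net tension couple steel: A_s − A'_s = 3086 mm².
a = (A_s − A'_s) f_y / (0.85 f'_c b) = 1280690/(0.85 × 26.5 × 270) = 210.58 mm.
c = a/β₁ = 210.58/0.85 = 247.74 mm; ε'_s = 0.003(c − d')/c = 0.0024 ≥ f_y/E_s = 0.0021, so compression steel does yield.
M_n = (A_s − A'_s) f_y (d − a/2) + A'_s f_y (d − d') = [1280690 × (560 − 105.29) + 304610 × (560 − 46)] × 10⁻⁶ = 582.34 + 156.57 = 738.91 kN·m.

M_n ≈ 739 kN·m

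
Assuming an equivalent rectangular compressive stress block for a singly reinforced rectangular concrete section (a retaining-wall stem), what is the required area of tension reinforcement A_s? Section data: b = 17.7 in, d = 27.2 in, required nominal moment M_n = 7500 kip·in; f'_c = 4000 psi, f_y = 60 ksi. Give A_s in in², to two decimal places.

From M_n = 0.85 f'_c a b (d − a/2):
a = d − √(d² − 2M_n/(0.85 f'_c b)) = 27.2 − √(27.2² − 2 × 7500/(0.85 × 4 × 17.7)) = 5.051 in.
A_s = 0.85 f'_c a b / f_y = 0.85 × 4 × 5.051 × 17.7 / 60 = 5.066 in².

A_s ≈ 5.07 in²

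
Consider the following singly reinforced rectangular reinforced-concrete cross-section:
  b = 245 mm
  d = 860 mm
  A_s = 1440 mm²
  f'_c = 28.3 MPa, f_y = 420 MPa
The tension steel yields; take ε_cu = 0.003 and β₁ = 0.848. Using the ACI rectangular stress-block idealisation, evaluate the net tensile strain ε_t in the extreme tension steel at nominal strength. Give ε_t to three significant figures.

a = A_s f_y/(0.85 f'_c b) = 102.62 mm.
β₁ = 0.848, so c = a/β₁ = 102.62/0.848 = 121.01 mm.
From the linear strain diagram with ε_cu = 0.003: ε_t = 0.003 (d − c)/c = 0.003 × (860 − 121.01)/121.01 = 0.0183.
Since ε_t ≥ 0.005, the section is tension-controlled.

ε_t ≈ 0.0183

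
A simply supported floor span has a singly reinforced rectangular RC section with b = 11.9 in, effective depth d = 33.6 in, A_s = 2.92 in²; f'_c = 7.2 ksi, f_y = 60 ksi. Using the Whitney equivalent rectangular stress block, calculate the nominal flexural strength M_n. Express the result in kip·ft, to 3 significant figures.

T = A_s f_y = 2.92 × 60 = 175.2 kips.
a = T/(0.85 f'_c b) = 175.2/(0.85 × 7.2 × 11.9) = 2.406 in.
M_n = T(d − a/2) = 175.2 × (33.6 − 1.203) = 5676.0 kip·in = 5676.0/12 = 473.00 kip·ft.

M_n ≈ 473 kip·ft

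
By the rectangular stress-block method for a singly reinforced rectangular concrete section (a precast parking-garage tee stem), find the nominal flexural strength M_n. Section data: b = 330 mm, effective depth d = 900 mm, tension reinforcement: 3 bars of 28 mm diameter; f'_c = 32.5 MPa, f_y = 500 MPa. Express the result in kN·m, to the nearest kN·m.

M_n ≈ 785 kN·m

A_s = 3 × 616 = 1848 mm².
T = A_s f_y = 1848 × 500 = 924000 N = 924 kN.
From C = T: a = T/(0.85 f'_c b) = 924000/(0.85 × 32.5 × 330) = 101.36 mm.
M_n = T(d − a/2) = 924 kN × (900 − 50.68) mm = 784.77 kN·m.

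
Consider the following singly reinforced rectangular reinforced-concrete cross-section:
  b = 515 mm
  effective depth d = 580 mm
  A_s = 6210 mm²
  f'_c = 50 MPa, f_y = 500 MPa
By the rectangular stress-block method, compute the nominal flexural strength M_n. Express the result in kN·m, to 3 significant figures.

M_n ≈ 1580 kN·m

T = A_s f_y = 6210 × 500 = 3105000 N = 3105 kN.
From C = T: a = T/(0.85 f'_c b) = 3105000/(0.85 × 50 × 515) = 141.86 mm.
M_n = T(d − a/2) = 3105 kN × (580 − 70.93) mm = 1580.66 kN·m.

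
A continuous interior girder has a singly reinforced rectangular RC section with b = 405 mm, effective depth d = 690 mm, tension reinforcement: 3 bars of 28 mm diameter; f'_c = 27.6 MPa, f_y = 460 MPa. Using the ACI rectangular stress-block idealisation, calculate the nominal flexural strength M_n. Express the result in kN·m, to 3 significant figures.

A_s = 3 × 616 = 1848 mm².
T = A_s f_y = 1848 × 460 = 850080 N = 850.08 kN.
From C = T: a = T/(0.85 f'_c b) = 850080/(0.85 × 27.6 × 405) = 89.47 mm.
M_n = T(d − a/2) = 850.08 kN × (690 − 44.735) mm = 548.53 kN·m.

M_n ≈ 549 kN·m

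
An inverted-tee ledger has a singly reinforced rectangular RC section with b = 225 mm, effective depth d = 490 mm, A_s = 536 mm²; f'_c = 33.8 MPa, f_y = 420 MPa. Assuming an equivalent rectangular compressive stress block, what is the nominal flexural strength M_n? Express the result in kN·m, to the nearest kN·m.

M_n ≈ 106 kN·m

T = A_s f_y = 536 × 420 = 225120 N = 225.12 kN.
From C = T: a = T/(0.85 f'_c b) = 225120/(0.85 × 33.8 × 225) = 34.83 mm.
M_n = T(d − a/2) = 225.12 kN × (490 − 17.415) mm = 106.39 kN·m.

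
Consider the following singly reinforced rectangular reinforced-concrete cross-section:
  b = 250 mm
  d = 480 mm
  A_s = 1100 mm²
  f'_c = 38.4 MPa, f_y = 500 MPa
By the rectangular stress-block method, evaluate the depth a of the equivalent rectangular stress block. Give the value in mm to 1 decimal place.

T = A_s f_y = 1100 × 500 = 550000 N = 550 kN.
Setting C = 0.85 f'_c a b equal to T: a = 550000/(0.85 × 38.4 × 250) = 67.4 mm.

a ≈ 67.4 mm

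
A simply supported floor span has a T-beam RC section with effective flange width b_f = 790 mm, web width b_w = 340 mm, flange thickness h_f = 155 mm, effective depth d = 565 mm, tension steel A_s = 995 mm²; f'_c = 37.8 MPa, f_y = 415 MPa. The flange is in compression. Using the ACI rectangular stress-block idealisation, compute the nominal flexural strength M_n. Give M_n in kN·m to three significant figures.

Tension: T = A_s f_y = 995 × 415 = 412925 N.
Try a within the flange: a = T/(0.85 f'_c b_f) = 412925/(0.85 × 37.8 × 790) = 16.27 mm.
Since a = 16.27 ≤ h_f = 155 mm, the stress block lies entirely in the flange; analyse as a rectangular beam of width b_f.
M_n = T(d − a/2) = 412925 × (565 − 8.135) = 229.94 × 10⁶ N·mm.
M_n = 229.94 kN·m.

M_n ≈ 230 kN·m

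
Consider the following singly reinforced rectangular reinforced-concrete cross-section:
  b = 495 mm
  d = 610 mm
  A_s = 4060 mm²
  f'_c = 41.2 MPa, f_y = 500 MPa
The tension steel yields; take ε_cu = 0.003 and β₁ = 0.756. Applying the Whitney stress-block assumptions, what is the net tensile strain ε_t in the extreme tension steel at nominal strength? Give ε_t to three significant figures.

ε_t ≈ 0.00881

a = A_s f_y/(0.85 f'_c b) = 117.10 mm.
β₁ = 0.756, so c = a/β₁ = 117.10/0.756 = 154.89 mm.
From the linear strain diagram with ε_cu = 0.003: ε_t = 0.003 (d − c)/c = 0.003 × (610 − 154.89)/154.89 = 0.00881.
Since ε_t ≥ 0.005, the section is tension-controlled.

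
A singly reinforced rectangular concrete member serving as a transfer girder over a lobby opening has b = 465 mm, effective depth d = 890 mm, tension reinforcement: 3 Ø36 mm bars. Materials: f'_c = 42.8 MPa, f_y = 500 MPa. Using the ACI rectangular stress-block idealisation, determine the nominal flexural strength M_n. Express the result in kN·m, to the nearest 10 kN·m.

M_n ≈ 1290 kN·m

A_s = 3 × 1018 = 3054 mm².
T = A_s f_y = 3054 × 500 = 1527000 N = 1527 kN.
From C = T: a = T/(0.85 f'_c b) = 1527000/(0.85 × 42.8 × 465) = 90.27 mm.
M_n = T(d − a/2) = 1527 kN × (890 − 45.135) mm = 1290.11 kN·m.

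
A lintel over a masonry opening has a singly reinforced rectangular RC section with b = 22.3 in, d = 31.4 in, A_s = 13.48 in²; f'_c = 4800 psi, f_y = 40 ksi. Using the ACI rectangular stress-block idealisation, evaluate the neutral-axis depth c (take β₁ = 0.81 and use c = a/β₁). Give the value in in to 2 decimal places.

c ≈ 7.32 in

T = A_s f_y = 13.48 × 40 = 539.2 kips.
a = T/(0.85 f'_c b) = 539.2/(0.85 × 4.8 × 22.3) = 5.9263 in.
With β₁ = 0.81, c = a/β₁ = 5.9263/0.81 = 7.32 in.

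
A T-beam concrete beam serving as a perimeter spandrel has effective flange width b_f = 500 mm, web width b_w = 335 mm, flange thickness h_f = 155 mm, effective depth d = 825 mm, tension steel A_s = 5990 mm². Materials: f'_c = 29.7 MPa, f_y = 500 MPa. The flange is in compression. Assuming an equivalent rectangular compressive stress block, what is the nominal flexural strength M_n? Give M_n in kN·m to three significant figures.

Tension: T = A_s f_y = 5990 × 500 = 2995000 N.
Try a within the flange: a = T/(0.85 f'_c b_f) = 2995000/(0.85 × 29.7 × 500) = 237.27 mm.
a = 237.27 > h_f = 155 mm: the block extends into the web. Split into flange-overhang and web parts.
C_f = 0.85 f'_c (b_f − b_w) h_f = 0.85 × 29.7 × (500 − 335) × 155 = 645641 N.
Remaining web compression depth: a_w = (T − C_f)/(0.85 f'_c b_w) = (2995000 − 645641)/(0.85 × 29.7 × 335) = 277.80 mm.
M_n = C_f(d − h_f/2) + (T − C_f)(d − a_w/2) = 645641 × (825 − 77.5) + 2349359 × (825 − 138.9) = 482.62 + 1611.90 = 2094.52 × 10⁶ N·mm.
M_n = 2094.52 kN·m.

M_n ≈ 2090 kN·m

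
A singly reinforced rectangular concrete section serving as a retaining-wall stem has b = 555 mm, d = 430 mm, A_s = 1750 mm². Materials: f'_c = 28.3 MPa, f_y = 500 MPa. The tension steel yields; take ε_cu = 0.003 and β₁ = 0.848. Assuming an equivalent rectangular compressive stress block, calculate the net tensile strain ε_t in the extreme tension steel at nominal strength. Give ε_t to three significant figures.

ε_t ≈ 0.0137

a = A_s f_y/(0.85 f'_c b) = 65.54 mm.
β₁ = 0.848, so c = a/β₁ = 65.54/0.848 = 77.29 mm.
From the linear strain diagram with ε_cu = 0.003: ε_t = 0.003 (d − c)/c = 0.003 × (430 − 77.29)/77.29 = 0.0137.
Since ε_t ≥ 0.005, the section is tension-controlled.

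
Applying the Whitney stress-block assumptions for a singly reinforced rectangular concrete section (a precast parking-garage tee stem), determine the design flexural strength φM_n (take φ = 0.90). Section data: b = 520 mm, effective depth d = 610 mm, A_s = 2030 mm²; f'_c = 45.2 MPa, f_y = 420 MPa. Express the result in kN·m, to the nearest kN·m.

T = A_s f_y = 2030 × 420 = 852600 N = 852.6 kN.
From C = T: a = T/(0.85 f'_c b) = 852600/(0.85 × 45.2 × 520) = 42.68 mm.
M_n = T(d − a/2) = 852.6 kN × (610 − 21.34) mm = 501.89 kN·m.
φM_n = 0.90 × 501.89 = 451.70 kN·m.

φM_n ≈ 452 kN·m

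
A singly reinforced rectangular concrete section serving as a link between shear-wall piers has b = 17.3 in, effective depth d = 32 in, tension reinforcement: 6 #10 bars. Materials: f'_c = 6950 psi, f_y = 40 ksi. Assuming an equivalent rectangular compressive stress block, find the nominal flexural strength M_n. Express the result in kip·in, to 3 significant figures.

M_n ≈ 9300 kip·in

A_s = 6 × 1.27 = 7.62 in².
T = A_s f_y = 7.62 × 40 = 304.8 kips.
a = T/(0.85 f'_c b) = 304.8/(0.85 × 6.95 × 17.3) = 2.982 in.
M_n = T(d − a/2) = 304.8 × (32 − 1.491) = 9299.1 kip·in.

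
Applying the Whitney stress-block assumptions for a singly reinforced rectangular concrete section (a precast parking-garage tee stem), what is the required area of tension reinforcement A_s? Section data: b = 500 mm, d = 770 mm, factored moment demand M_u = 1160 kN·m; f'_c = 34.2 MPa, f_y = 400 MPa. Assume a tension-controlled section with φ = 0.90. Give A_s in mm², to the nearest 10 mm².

A_s ≈ 4560 mm²

M_n = M_u/φ = 1160/0.90 = 1288.89 kN·m.
With M_n = 0.85 f'_c a b (d − a/2), solve the quadratic for a:
a = d − √(d² − 2M_n/(0.85 f'_c b)) = 770 − √(770² − 2 × 1288.89×10⁶/(0.85 × 34.2 × 500)) = 125.37 mm.
A_s = 0.85 f'_c a b / f_y = 0.85 × 34.2 × 125.37 × 500 / 400 = 4555.6 mm².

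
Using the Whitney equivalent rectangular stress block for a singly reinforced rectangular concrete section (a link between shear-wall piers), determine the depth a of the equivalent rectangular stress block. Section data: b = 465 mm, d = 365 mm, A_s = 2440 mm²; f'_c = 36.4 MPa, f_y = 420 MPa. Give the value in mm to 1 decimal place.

a ≈ 71.2 mm

T = A_s f_y = 2440 × 420 = 1024800 N = 1024.8 kN.
Setting C = 0.85 f'_c a b equal to T: a = 1024800/(0.85 × 36.4 × 465) = 71.2 mm.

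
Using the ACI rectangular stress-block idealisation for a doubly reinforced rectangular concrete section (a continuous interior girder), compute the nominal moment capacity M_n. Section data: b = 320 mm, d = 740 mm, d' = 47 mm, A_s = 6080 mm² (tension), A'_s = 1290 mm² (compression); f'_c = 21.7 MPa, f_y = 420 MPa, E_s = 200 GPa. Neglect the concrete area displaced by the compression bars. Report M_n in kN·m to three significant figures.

M_n ≈ 1520 kN·m

Assume both tension and compression steel yield.
Net tension couple steel: A_s − A'_s = 4790 mm².
a = (A_s − A'_s) f_y / (0.85 f'_c b) = 2011800/(0.85 × 21.7 × 320) = 340.84 mm.
c = a/β₁ = 340.84/0.85 = 400.99 mm; ε'_s = 0.003(c − d')/c = 0.0026 ≥ f_y/E_s = 0.0021, so compression steel does yield.
M_n = (A_s − A'_s) f_y (d − a/2) + A'_s f_y (d − d') = [2011800 × (740 − 170.42) + 541800 × (740 − 47)] × 10⁻⁶ = 1145.88 + 375.47 = 1521.35 kN·m.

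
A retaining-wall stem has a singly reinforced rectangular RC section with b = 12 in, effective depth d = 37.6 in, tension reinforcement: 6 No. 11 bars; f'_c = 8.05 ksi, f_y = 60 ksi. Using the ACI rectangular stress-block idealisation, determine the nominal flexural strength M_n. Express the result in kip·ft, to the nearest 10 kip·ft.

M_n ≈ 1600 kip·ft

A_s = 6 × 1.56 = 9.36 in².
T = A_s f_y = 9.36 × 60 = 561.6 kips.
a = T/(0.85 f'_c b) = 561.6/(0.85 × 8.05 × 12) = 6.840 in.
M_n = T(d − a/2) = 561.6 × (37.6 − 3.42) = 19195.5 kip·in = 19195.5/12 = 1599.63 kip·ft.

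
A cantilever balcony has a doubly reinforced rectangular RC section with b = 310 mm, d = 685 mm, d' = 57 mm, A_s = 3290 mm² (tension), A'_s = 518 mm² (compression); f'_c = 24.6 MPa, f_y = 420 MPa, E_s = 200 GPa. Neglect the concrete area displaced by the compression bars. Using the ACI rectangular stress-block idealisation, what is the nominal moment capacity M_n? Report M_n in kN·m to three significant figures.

M_n ≈ 830 kN·m

Assume both tension and compression steel yield.
Net tension couple steel: A_s − A'_s = 2772 mm².
a = (A_s − A'_s) f_y / (0.85 f'_c b) = 1164240/(0.85 × 24.6 × 310) = 179.61 mm.
c = a/β₁ = 179.61/0.85 = 211.31 mm; ε'_s = 0.003(c − d')/c = 0.0022 ≥ f_y/E_s = 0.0021, so compression steel does yield.
M_n = (A_s − A'_s) f_y (d − a/2) + A'_s f_y (d − d') = [1164240 × (685 − 89.805) + 217560 × (685 − 57)] × 10⁻⁶ = 692.95 + 136.63 = 829.58 kN·m.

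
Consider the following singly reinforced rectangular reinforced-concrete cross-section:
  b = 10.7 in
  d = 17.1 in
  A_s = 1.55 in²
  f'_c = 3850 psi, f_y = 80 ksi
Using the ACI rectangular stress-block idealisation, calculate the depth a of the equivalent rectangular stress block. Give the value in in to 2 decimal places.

T = A_s f_y = 1.55 × 80 = 124 kips.
a = T/(0.85 f'_c b) = 124/(0.85 × 3.85 × 10.7) = 3.54 in.

a ≈ 3.54 in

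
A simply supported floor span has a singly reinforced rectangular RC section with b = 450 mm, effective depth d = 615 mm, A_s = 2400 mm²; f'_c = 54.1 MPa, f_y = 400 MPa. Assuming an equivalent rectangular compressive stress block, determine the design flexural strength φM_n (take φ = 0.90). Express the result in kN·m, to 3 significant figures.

T = A_s f_y = 2400 × 400 = 960000 N = 960 kN.
From C = T: a = T/(0.85 f'_c b) = 960000/(0.85 × 54.1 × 450) = 46.39 mm.
M_n = T(d − a/2) = 960 kN × (615 − 23.195) mm = 568.13 kN·m.
φM_n = 0.90 × 568.13 = 511.32 kN·m.

φM_n ≈ 511 kN·m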